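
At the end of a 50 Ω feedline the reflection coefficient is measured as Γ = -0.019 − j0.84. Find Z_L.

Z_L = Z_0·(1 + Γ)/(1 − Γ) = 50·(0.981 − j0.84)/(1.02 + j0.84)

Z_L ≈ 8.43 − j48.2 Ω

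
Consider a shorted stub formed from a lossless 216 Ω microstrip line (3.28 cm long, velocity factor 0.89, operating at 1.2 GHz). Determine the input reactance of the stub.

λ = v/f = 0.89·c / 1.2 GHz = 0.223 m
βl = 2π·l/λ = 2π × 0.147 = 53.1°
tan(βl) = 1.33
For a shorted stub, Z_in = jZ_0·tan(βl)

X_in ≈ 287 Ω (inductive)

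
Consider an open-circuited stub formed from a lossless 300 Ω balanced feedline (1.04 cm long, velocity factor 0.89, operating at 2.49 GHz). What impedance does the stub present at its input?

Z_in ≈ −j430 Ω

λ = v/f = 0.89·c / 2.49 GHz = 0.107 m
βl = 2π·l/λ = 2π × 0.097 = 34.9°
tan(βl) = 0.698
For an open-circuited stub, Z_in = −jZ_0·cot(βl) = −jZ_0/tan(βl)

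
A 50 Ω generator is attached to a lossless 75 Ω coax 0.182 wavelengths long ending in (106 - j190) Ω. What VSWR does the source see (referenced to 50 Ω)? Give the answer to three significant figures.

VSWR ≈ 4.43

βl = 2π × 0.182 = 65.5°
tan(βl) = 2.2
Z_in = Z_0·(Z_L + jZ_0·tanβl)/(Z_0 + jZ_L·tanβl) = 11.7 − j9.39 Ω
Γ_s = (Z_in − Z_s)/(Z_in + Z_s) = (-38.3 − j9.39)/(61.7 − j9.39), |Γ_s| = 0.632
VSWR = (1 + |Γ_s|)/(1 − |Γ_s|)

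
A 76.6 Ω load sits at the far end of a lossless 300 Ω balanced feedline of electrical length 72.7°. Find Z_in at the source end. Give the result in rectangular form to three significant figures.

Z_in ≈ 518 + j538 Ω

tan(βl) = tan(72.7°) = 3.21
Z_in = Z_0·(Z_L + jZ_0·tanβl)/(Z_0 + jZ_L·tanβl)
     = 300·(76.6 + j963)/(300 + j246)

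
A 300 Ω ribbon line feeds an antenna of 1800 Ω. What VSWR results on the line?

VSWR ≈ 6

For a purely resistive load, VSWR = R_L/Z_0 or Z_0/R_L (whichever > 1) = 1800/300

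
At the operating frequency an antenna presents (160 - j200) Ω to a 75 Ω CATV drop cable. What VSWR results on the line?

Γ = (Z_L − Z_0)/(Z_L + Z_0) = (85 − j200)/(235 − j200)
|Γ| = 217/309 = 0.704
VSWR = (1 + |Γ|)/(1 − |Γ|) = 1.7/0.296

VSWR ≈ 5.76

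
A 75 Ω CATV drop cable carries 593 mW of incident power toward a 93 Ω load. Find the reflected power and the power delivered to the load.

P_reflected ≈ 6.81 mW; P_delivered ≈ 586 mW

Γ = (93 − 75)/(93 + 75) = 0.107
|Γ|² = 0.0115
P_refl = |Γ|²·P_inc = 6.81 mW, P_del = (1 − |Γ|²)·P_inc = 586 mW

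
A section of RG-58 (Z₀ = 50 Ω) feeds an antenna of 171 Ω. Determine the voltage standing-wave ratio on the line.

VSWR ≈ 3.42

For a purely resistive load, VSWR = R_L/Z_0 or Z_0/R_L (whichever > 1) = 171/50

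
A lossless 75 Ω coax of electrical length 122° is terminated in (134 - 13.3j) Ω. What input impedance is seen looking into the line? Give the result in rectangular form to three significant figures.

Z_in ≈ 54.9 + j33.1 Ω

tan(βl) = tan(122°) = -1.6
Z_in = Z_0·(Z_L + jZ_0·tanβl)/(Z_0 + jZ_L·tanβl)
     = 75·(134 − j133)/(53.7 − j214)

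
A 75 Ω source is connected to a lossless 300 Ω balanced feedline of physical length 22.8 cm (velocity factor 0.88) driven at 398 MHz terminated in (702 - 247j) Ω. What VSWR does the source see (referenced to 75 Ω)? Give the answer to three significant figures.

λ = v/f = 0.88·c / 398 MHz = 0.663 m
βl = 2π·l/λ = 2π × 0.344 = 124°
tan(βl) = -1.5
Z_in = Z_0·(Z_L + jZ_0·tanβl)/(Z_0 + jZ_L·tanβl) = 185 + j213 Ω
Γ_s = (Z_in − Z_s)/(Z_in + Z_s) = (110 + j213)/(260 + j213), |Γ_s| = 0.713
VSWR = (1 + |Γ_s|)/(1 − |Γ_s|)

VSWR ≈ 5.97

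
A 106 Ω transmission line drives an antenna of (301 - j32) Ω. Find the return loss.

RL ≈ 6.3 dB

Γ = (195 − j32)/(407 − j32), |Γ| = 0.484
RL = −20·log₁₀|Γ| = −20·log₁₀(0.484)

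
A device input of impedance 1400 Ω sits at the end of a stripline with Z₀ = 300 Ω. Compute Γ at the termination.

Γ = 0.647

Γ = (Z_L − Z_0)/(Z_L + Z_0) = (1400 − 300)/(1400 + 300) = 1100/1700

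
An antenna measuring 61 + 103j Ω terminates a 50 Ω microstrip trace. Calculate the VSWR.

Γ = (Z_L − Z_0)/(Z_L + Z_0) = (11 + j103)/(111 + j103)
|Γ| = 104/151 = 0.684
VSWR = (1 + |Γ|)/(1 − |Γ|) = 1.68/0.316

VSWR ≈ 5.33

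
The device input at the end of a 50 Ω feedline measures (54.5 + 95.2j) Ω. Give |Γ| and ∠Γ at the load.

Γ ≈ 0.674 ∠ 45°

Γ = (Z_L − Z_0)/(Z_L + Z_0) = (4.5 + j95.2)/(104.5 + j95.2)
|Γ| = 95.3/141 = 0.674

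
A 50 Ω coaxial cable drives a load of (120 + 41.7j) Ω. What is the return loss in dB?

Γ = (70 + j41.7)/(170 + j41.7), |Γ| = 0.465
RL = −20·log₁₀|Γ| = −20·log₁₀(0.465)

RL ≈ 6.64 dB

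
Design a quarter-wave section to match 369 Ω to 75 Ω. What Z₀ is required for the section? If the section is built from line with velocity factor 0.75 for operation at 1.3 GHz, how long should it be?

Z_qwt = √(Z_0·R_L) = √(75 × 369) = √27680
λ = 0.75·c/f = 0.173 m, so l = λ/4 = 0.0433 m

Z_qwt ≈ 166 Ω; length ≈ 4.33 cm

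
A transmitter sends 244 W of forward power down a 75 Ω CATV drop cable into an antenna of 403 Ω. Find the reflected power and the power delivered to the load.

P_reflected ≈ 115 W; P_delivered ≈ 129 W

Γ = (403 − 75)/(403 + 75) = 0.686
|Γ|² = 0.471
P_refl = |Γ|²·P_inc = 115 W, P_del = (1 − |Γ|²)·P_inc = 129 W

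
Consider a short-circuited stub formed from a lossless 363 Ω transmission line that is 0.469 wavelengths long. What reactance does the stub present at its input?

X_in ≈ -71.6 Ω (capacitive)

βl = 2π × 0.469 = 169°
tan(βl) = -0.197
For a short-circuited stub, Z_in = jZ_0·tan(βl)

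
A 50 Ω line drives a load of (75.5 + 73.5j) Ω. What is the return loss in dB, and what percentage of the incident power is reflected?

RL ≈ 5.43 dB; 28.6% of incident power reflected

Γ = (25.5 + j73.5)/(125.5 + j73.5), |Γ| = 0.535
RL = −20·log₁₀(0.535) = 5.43 dB
P_refl/P_inc = |Γ|² = 0.286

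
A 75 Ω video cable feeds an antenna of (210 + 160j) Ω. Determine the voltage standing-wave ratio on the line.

Γ = (Z_L − Z_0)/(Z_L + Z_0) = (135 + j160)/(285 + j160)
|Γ| = 209/327 = 0.641
VSWR = (1 + |Γ|)/(1 − |Γ|) = 1.64/0.359

VSWR ≈ 4.56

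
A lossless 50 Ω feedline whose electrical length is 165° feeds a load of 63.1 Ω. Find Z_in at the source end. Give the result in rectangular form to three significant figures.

tan(βl) = tan(165°) = -0.268
Z_in = Z_0·(Z_L + jZ_0·tanβl)/(Z_0 + jZ_L·tanβl)
     = 50·(63.1 − j13.4)/(50 − j16.9)

Z_in ≈ 60.7 + j7.13 Ω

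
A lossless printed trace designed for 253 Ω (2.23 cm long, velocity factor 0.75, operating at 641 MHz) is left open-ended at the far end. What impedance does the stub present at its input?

Z_in ≈ −j600 Ω

λ = v/f = 0.75·c / 641 MHz = 0.351 m
βl = 2π·l/λ = 2π × 0.0635 = 22.9°
tan(βl) = 0.422
For an open-ended stub, Z_in = −jZ_0·cot(βl) = −jZ_0/tan(βl)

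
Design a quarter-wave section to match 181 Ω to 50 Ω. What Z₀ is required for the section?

Z_qwt ≈ 95.1 Ω

Z_qwt = √(Z_0·R_L) = √(50 × 181) = √9050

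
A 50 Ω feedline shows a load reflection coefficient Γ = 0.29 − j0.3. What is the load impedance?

Z_L = Z_0·(1 + Γ)/(1 − Γ) = 50·(1.29 − j0.3)/(0.71 + j0.3)

Z_L ≈ 69.5 − j50.5 Ω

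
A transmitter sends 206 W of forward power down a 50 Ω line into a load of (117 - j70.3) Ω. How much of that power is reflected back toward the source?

P_reflected ≈ 59.2 W

|Γ| = |(67 − j70.3)/(167 − j70.3)| = 0.536
|Γ|² = 0.287
P_refl = |Γ|²·P_inc = 59.2 W, P_del = (1 − |Γ|²)·P_inc = 147 W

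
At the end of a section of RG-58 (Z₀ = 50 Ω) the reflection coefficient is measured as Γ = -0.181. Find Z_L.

Z_L ≈ 34.7 Ω

Z_L = Z_0·(1 + Γ)/(1 − Γ) = 50·(0.819)/(1.18)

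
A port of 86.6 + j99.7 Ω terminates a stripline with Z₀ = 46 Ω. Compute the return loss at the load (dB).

Γ = (40.6 + j99.7)/(132.6 + j99.7), |Γ| = 0.649
RL = −20·log₁₀|Γ| = −20·log₁₀(0.649)

RL ≈ 3.76 dB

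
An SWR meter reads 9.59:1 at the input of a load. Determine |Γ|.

|Γ| ≈ 0.811

|Γ| = (S − 1)/(S + 1) = (9.59 − 1)/(9.59 + 1) = 8.59/10.6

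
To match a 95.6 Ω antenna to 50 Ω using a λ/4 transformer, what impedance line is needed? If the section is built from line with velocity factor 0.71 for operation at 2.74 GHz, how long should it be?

Z_qwt = √(Z_0·R_L) = √(50 × 95.6) = √4780
λ = 0.71·c/f = 0.0777 m, so l = λ/4 = 0.0194 m

Z_qwt ≈ 69.1 Ω; length ≈ 1.94 cm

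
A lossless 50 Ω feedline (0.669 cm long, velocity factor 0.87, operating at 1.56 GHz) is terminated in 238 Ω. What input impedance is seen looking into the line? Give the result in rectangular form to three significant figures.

Z_in ≈ 102 − j112 Ω

λ = v/f = 0.87·c / 1.56 GHz = 0.167 m
βl = 2π·l/λ = 2π × 0.04 = 14.4°
tan(βl) = tan(14.4°) = 0.257
Z_in = Z_0·(Z_L + jZ_0·tanβl)/(Z_0 + jZ_L·tanβl)
     = 50·(238 + j12.8)/(50 + j61.1)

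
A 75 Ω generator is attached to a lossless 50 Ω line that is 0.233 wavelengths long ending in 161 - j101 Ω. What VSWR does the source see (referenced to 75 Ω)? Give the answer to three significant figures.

βl = 2π × 0.233 = 83.9°
tan(βl) = 9.33
Z_in = Z_0·(Z_L + jZ_0·tanβl)/(Z_0 + jZ_L·tanβl) = 10.9 + j1.86 Ω
Γ_s = (Z_in − Z_s)/(Z_in + Z_s) = (-64.1 + j1.86)/(85.9 + j1.86), |Γ_s| = 0.746
VSWR = (1 + |Γ_s|)/(1 − |Γ_s|)

VSWR ≈ 6.86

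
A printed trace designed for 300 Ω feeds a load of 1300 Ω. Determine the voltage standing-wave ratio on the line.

Γ = (1300 − 300)/(1300 + 300) = 0.625
VSWR = (1 + 0.625)/(1 − 0.625)

VSWR ≈ 4.33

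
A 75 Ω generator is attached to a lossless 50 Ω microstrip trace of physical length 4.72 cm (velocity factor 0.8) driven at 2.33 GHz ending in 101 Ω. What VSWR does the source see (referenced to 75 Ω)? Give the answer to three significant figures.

λ = v/f = 0.8·c / 2.33 GHz = 0.103 m
βl = 2π·l/λ = 2π × 0.458 = 165°
tan(βl) = -0.269
Z_in = Z_0·(Z_L + jZ_0·tanβl)/(Z_0 + jZ_L·tanβl) = 83.7 + j32 Ω
Γ_s = (Z_in − Z_s)/(Z_in + Z_s) = (8.66 + j32)/(159 + j32), |Γ_s| = 0.205
VSWR = (1 + |Γ_s|)/(1 − |Γ_s|)

VSWR ≈ 1.51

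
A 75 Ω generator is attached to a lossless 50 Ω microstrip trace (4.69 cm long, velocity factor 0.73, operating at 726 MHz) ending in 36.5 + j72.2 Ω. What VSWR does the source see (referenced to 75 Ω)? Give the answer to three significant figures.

λ = v/f = 0.73·c / 726 MHz = 0.302 m
βl = 2π·l/λ = 2π × 0.155 = 56°
tan(βl) = 1.48
Z_in = Z_0·(Z_L + jZ_0·tanβl)/(Z_0 + jZ_L·tanβl) = 47.3 − j83.6 Ω
Γ_s = (Z_in − Z_s)/(Z_in + Z_s) = (-27.7 − j83.6)/(122 − j83.6), |Γ_s| = 0.594
VSWR = (1 + |Γ_s|)/(1 − |Γ_s|)

VSWR ≈ 3.93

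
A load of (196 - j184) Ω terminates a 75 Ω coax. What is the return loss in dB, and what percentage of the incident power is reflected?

RL ≈ 3.45 dB; 45.2% of incident power reflected

Γ = (121 − j184)/(271 − j184), |Γ| = 0.672
RL = −20·log₁₀(0.672) = 3.45 dB
P_refl/P_inc = |Γ|² = 0.452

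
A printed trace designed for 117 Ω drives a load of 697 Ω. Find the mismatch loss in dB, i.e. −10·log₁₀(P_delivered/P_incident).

Γ = (697 − 117)/(697 + 117) = 0.713
|Γ|² = 0.508, so P_del/P_inc = 1 − |Γ|² = 0.492
ML = −10·log₁₀(1 − |Γ|²)

mismatch loss ≈ 3.08 dB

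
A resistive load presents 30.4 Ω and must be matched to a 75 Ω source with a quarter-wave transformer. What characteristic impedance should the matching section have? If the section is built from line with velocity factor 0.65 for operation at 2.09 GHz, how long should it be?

Z_qwt = √(Z_0·R_L) = √(75 × 30.4) = √2280
λ = 0.65·c/f = 0.0933 m, so l = λ/4 = 0.0233 m

Z_qwt ≈ 47.7 Ω; length ≈ 2.33 cm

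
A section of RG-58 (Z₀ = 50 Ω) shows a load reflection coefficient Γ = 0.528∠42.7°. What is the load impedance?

Z_L = Z_0·(1 + Γ)/(1 − Γ) = 50·(1.39 + j0.358)/(0.612 − j0.358)

Z_L ≈ 71.7 + j71.2 Ω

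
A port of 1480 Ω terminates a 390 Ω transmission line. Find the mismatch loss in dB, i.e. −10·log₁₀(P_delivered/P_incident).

Γ = (1480 − 390)/(1480 + 390) = 0.583
|Γ|² = 0.34, so P_del/P_inc = 1 − |Γ|² = 0.66
ML = −10·log₁₀(1 − |Γ|²)

mismatch loss ≈ 1.8 dB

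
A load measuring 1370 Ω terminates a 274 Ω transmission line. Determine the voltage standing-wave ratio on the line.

VSWR ≈ 5

Γ = (1370 − 274)/(1370 + 274) = 0.667
VSWR = (1 + 0.667)/(1 − 0.667)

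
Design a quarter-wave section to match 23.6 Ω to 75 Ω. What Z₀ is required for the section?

Z_qwt = √(Z_0·R_L) = √(75 × 23.6) = √1770

Z_qwt ≈ 42.1 Ω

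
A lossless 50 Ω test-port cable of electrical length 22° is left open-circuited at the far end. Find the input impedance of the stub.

tan(βl) = 0.404
For an open-circuited stub, Z_in = −jZ_0·cot(βl) = −jZ_0/tan(βl)

Z_in ≈ −j124 Ω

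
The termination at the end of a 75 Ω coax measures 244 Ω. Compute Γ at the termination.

Γ = (Z_L − Z_0)/(Z_L + Z_0) = (244 − 75)/(244 + 75) = 169/319

Γ = 0.53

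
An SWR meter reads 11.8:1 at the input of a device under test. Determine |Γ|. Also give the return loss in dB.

|Γ| ≈ 0.844; return loss ≈ 1.48 dB

|Γ| = (S − 1)/(S + 1) = (11.8 − 1)/(11.8 + 1) = 10.8/12.8
RL = −20·log₁₀|Γ| = −20·log₁₀(0.844)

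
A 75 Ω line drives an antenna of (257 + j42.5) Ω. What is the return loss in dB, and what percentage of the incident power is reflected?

RL ≈ 5.06 dB; 31.2% of incident power reflected

Γ = (182 + j42.5)/(332 + j42.5), |Γ| = 0.558
RL = −20·log₁₀(0.558) = 5.06 dB
P_refl/P_inc = |Γ|² = 0.312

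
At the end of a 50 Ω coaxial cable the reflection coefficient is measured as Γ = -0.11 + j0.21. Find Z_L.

Z_L ≈ 37 + j16.5 Ω

Z_L = Z_0·(1 + Γ)/(1 − Γ) = 50·(0.89 + j0.21)/(1.11 − j0.21)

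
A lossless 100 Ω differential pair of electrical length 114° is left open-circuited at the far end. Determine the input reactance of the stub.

tan(βl) = -2.25
For an open-circuited stub, Z_in = −jZ_0·cot(βl) = −jZ_0/tan(βl)

X_in ≈ 44.5 Ω (inductive)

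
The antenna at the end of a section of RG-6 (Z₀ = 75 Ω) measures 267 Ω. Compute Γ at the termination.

Γ = 0.561

Γ = (Z_L − Z_0)/(Z_L + Z_0) = (267 − 75)/(267 + 75) = 192/342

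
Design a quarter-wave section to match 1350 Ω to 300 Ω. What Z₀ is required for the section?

Z_qwt ≈ 636 Ω

Z_qwt = √(Z_0·R_L) = √(300 × 1350) = √405000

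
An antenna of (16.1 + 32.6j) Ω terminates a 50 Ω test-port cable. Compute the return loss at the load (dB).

RL ≈ 3.9 dB

Γ = (-33.9 + j32.6)/(66.1 + j32.6), |Γ| = 0.638
RL = −20·log₁₀|Γ| = −20·log₁₀(0.638)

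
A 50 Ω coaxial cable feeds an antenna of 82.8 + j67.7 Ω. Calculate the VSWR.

VSWR ≈ 3.04

Γ = (Z_L − Z_0)/(Z_L + Z_0) = (32.8 + j67.7)/(132.8 + j67.7)
|Γ| = 75.2/149 = 0.505
VSWR = (1 + |Γ|)/(1 − |Γ|) = 1.5/0.495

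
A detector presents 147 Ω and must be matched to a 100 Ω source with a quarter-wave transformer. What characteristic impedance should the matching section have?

Z_qwt ≈ 121 Ω

Z_qwt = √(Z_0·R_L) = √(100 × 147) = √14700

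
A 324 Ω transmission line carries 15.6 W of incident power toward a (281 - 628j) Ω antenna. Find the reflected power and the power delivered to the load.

P_reflected ≈ 8.13 W; P_delivered ≈ 7.47 W

|Γ| = |(-43 − j628)/(605 − j628)| = 0.722
|Γ|² = 0.521
P_refl = |Γ|²·P_inc = 8.13 W, P_del = (1 − |Γ|²)·P_inc = 7.47 W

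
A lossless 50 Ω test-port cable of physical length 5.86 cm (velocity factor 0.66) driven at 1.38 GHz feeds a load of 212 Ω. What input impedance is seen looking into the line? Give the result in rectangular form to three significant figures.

Z_in ≈ 35.2 + j64.3 Ω

λ = v/f = 0.66·c / 1.38 GHz = 0.143 m
βl = 2π·l/λ = 2π × 0.408 = 147°
tan(βl) = tan(147°) = -0.649
Z_in = Z_0·(Z_L + jZ_0·tanβl)/(Z_0 + jZ_L·tanβl)
     = 50·(212 − j32.4)/(50 − j138)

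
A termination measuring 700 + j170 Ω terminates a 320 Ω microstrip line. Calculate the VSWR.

VSWR ≈ 2.35

Γ = (Z_L − Z_0)/(Z_L + Z_0) = (380 + j170)/(1020 + j170)
|Γ| = 416/1030 = 0.403
VSWR = (1 + |Γ|)/(1 − |Γ|) = 1.4/0.597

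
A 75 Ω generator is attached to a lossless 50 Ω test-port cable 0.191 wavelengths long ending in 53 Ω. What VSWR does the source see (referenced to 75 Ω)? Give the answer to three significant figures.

VSWR ≈ 1.57

βl = 2π × 0.191 = 68.8°
tan(βl) = 2.57
Z_in = Z_0·(Z_L + jZ_0·tanβl)/(Z_0 + jZ_L·tanβl) = 47.9 − j1.88 Ω
Γ_s = (Z_in − Z_s)/(Z_in + Z_s) = (-27.1 − j1.88)/(123 − j1.88), |Γ_s| = 0.221
VSWR = (1 + |Γ_s|)/(1 − |Γ_s|)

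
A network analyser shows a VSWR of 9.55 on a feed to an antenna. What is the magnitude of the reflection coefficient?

|Γ| ≈ 0.81

|Γ| = (S − 1)/(S + 1) = (9.55 − 1)/(9.55 + 1) = 8.55/10.6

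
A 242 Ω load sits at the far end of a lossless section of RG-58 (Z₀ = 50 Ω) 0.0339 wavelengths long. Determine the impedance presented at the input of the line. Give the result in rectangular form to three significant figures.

Z_in ≈ 121 − j116 Ω

βl = 2π × 0.0339 = 12.2°
tan(βl) = tan(12.2°) = 0.216
Z_in = Z_0·(Z_L + jZ_0·tanβl)/(Z_0 + jZ_L·tanβl)
     = 50·(242 + j10.8)/(50 + j52.3)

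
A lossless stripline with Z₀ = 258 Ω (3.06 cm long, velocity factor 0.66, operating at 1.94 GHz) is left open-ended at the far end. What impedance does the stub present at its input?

Z_in ≈ +j83.5 Ω

λ = v/f = 0.66·c / 1.94 GHz = 0.102 m
βl = 2π·l/λ = 2π × 0.3 = 108°
tan(βl) = -3.09
For an open-ended stub, Z_in = −jZ_0·cot(βl) = −jZ_0/tan(βl)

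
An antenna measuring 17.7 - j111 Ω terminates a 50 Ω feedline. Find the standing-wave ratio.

VSWR ≈ 17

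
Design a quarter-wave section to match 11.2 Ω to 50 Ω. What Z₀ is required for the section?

Z_qwt ≈ 23.7 Ω

Z_qwt = √(Z_0·R_L) = √(50 × 11.2) = √560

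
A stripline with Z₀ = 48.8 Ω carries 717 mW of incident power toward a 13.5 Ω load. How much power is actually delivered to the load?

Γ = (13.5 − 48.8)/(13.5 + 48.8) = -0.567
|Γ|² = 0.321
P_refl = |Γ|²·P_inc = 230 mW, P_del = (1 − |Γ|²)·P_inc = 487 mW

P_delivered ≈ 487 mW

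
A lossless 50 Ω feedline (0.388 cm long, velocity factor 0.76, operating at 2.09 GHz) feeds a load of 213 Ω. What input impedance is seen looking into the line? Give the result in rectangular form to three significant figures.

Z_in ≈ 116 − j101 Ω

λ = v/f = 0.76·c / 2.09 GHz = 0.109 m
βl = 2π·l/λ = 2π × 0.0356 = 12.8°
tan(βl) = tan(12.8°) = 0.227
Z_in = Z_0·(Z_L + jZ_0·tanβl)/(Z_0 + jZ_L·tanβl)
     = 50·(213 + j11.4)/(50 + j48.4)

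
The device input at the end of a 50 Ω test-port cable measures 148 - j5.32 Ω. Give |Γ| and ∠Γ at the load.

Γ = (Z_L − Z_0)/(Z_L + Z_0) = (98 − j5.32)/(198 − j5.32)
|Γ| = 98.1/198 = 0.495

Γ ≈ 0.495 ∠ -1.57°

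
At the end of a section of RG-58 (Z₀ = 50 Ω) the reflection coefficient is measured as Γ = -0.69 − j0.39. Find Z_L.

Z_L ≈ 6.18 − j13 Ω

Z_L = Z_0·(1 + Γ)/(1 − Γ) = 50·(0.31 − j0.39)/(1.69 + j0.39)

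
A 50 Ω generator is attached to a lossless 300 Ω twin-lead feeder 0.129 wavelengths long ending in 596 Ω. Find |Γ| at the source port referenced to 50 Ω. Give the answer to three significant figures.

βl = 2π × 0.129 = 46.4°
tan(βl) = 1.05
Z_in = Z_0·(Z_L + jZ_0·tanβl)/(Z_0 + jZ_L·tanβl) = 234 − j173 Ω
Γ_s = (Z_in − Z_s)/(Z_in + Z_s) = (184 − j173)/(284 − j173), |Γ_s| = 0.76

|Γ| ≈ 0.76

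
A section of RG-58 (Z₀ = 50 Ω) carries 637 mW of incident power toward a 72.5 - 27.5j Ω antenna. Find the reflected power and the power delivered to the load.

P_reflected ≈ 51 mW; P_delivered ≈ 586 mW

|Γ| = |(22.5 − j27.5)/(122.5 − j27.5)| = 0.283
|Γ|² = 0.0801
P_refl = |Γ|²·P_inc = 51 mW, P_del = (1 − |Γ|²)·P_inc = 586 mW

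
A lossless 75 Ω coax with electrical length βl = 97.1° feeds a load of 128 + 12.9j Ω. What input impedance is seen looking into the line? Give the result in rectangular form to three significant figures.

tan(βl) = tan(97.1°) = -8.03
Z_in = Z_0·(Z_L + jZ_0·tanβl)/(Z_0 + jZ_L·tanβl)
     = 75·(128 − j589)/(179 − j1030)

Z_in ≈ 43.3 + j1.81 Ω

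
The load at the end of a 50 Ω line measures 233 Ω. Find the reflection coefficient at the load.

Γ = (Z_L − Z_0)/(Z_L + Z_0) = (233 − 50)/(233 + 50) = 183/283

Γ = 0.647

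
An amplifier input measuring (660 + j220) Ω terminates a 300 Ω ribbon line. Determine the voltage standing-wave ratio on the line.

Γ = (Z_L − Z_0)/(Z_L + Z_0) = (360 + j220)/(960 + j220)
|Γ| = 422/985 = 0.428
VSWR = (1 + |Γ|)/(1 − |Γ|) = 1.43/0.572

VSWR ≈ 2.5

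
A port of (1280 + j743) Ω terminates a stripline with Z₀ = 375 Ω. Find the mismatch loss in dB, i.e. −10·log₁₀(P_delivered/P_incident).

Γ = (905 + j743)/(1655 + j743), |Γ| = 0.645
|Γ|² = 0.417, so P_del/P_inc = 1 − |Γ|² = 0.583
ML = −10·log₁₀(1 − |Γ|²)

mismatch loss ≈ 2.34 dB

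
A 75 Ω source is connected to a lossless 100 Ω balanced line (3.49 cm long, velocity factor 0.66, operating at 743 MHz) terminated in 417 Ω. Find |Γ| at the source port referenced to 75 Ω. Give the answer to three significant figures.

|Γ| ≈ 0.621

λ = v/f = 0.66·c / 743 MHz = 0.266 m
βl = 2π·l/λ = 2π × 0.131 = 47.1°
tan(βl) = 1.08
Z_in = Z_0·(Z_L + jZ_0·tanβl)/(Z_0 + jZ_L·tanβl) = 42.5 − j83.3 Ω
Γ_s = (Z_in − Z_s)/(Z_in + Z_s) = (-32.5 − j83.3)/(118 − j83.3), |Γ_s| = 0.621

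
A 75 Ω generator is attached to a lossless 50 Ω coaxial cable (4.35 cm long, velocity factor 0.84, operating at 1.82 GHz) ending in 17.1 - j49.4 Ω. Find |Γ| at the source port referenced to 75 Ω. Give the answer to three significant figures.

λ = v/f = 0.84·c / 1.82 GHz = 0.138 m
βl = 2π·l/λ = 2π × 0.314 = 113°
tan(βl) = -2.34
Z_in = Z_0·(Z_L + jZ_0·tanβl)/(Z_0 + jZ_L·tanβl) = 46.8 + j98.1 Ω
Γ_s = (Z_in − Z_s)/(Z_in + Z_s) = (-28.2 + j98.1)/(122 + j98.1), |Γ_s| = 0.653

|Γ| ≈ 0.653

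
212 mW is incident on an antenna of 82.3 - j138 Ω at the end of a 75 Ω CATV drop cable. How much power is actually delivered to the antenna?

|Γ| = |(7.3 − j138)/(157.3 − j138)| = 0.66
|Γ|² = 0.436
P_refl = |Γ|²·P_inc = 92.5 mW, P_del = (1 − |Γ|²)·P_inc = 120 mW

P_delivered ≈ 120 mW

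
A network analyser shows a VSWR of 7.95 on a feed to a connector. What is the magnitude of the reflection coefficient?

|Γ| ≈ 0.777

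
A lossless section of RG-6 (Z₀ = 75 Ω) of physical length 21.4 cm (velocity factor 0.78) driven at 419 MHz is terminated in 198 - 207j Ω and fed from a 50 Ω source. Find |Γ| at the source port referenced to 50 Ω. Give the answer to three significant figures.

|Γ| ≈ 0.76

λ = v/f = 0.78·c / 419 MHz = 0.558 m
βl = 2π·l/λ = 2π × 0.383 = 138°
tan(βl) = -0.902
Z_in = Z_0·(Z_L + jZ_0·tanβl)/(Z_0 + jZ_L·tanβl) = 45.5 + j112 Ω
Γ_s = (Z_in − Z_s)/(Z_in + Z_s) = (-4.49 + j112)/(95.5 + j112), |Γ_s| = 0.76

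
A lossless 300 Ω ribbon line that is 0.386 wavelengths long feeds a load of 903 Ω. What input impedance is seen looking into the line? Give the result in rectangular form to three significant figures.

Z_in ≈ 202 + j268 Ω

βl = 2π × 0.386 = 139°
tan(βl) = tan(139°) = -0.871
Z_in = Z_0·(Z_L + jZ_0·tanβl)/(Z_0 + jZ_L·tanβl)
     = 300·(903 − j261)/(300 − j786)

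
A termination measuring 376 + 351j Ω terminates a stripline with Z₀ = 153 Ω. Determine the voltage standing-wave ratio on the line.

VSWR ≈ 4.8

Γ = (Z_L − Z_0)/(Z_L + Z_0) = (223 + j351)/(529 + j351)
|Γ| = 416/635 = 0.655
VSWR = (1 + |Γ|)/(1 − |Γ|) = 1.66/0.345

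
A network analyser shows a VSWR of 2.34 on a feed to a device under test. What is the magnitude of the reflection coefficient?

|Γ| = (S − 1)/(S + 1) = (2.34 − 1)/(2.34 + 1) = 1.34/3.34

|Γ| ≈ 0.401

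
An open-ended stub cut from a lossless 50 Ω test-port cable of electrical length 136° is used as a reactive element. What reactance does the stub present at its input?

X_in ≈ 51.8 Ω (inductive)

tan(βl) = -0.966
For an open-ended stub, Z_in = −jZ_0·cot(βl) = −jZ_0/tan(βl)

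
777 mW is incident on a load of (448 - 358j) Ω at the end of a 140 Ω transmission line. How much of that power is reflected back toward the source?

|Γ| = |(308 − j358)/(588 − j358)| = 0.686
|Γ|² = 0.471
P_refl = |Γ|²·P_inc = 366 mW, P_del = (1 − |Γ|²)·P_inc = 411 mW

P_reflected ≈ 366 mW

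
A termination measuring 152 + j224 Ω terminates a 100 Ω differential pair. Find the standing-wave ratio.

VSWR ≈ 5.29

Γ = (Z_L − Z_0)/(Z_L + Z_0) = (52 + j224)/(252 + j224)
|Γ| = 230/337 = 0.682
VSWR = (1 + |Γ|)/(1 − |Γ|) = 1.68/0.318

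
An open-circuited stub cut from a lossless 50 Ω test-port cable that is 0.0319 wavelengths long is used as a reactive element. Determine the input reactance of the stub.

X_in ≈ -246 Ω (capacitive)

βl = 2π × 0.0319 = 11.5°
tan(βl) = 0.203
For an open-circuited stub, Z_in = −jZ_0·cot(βl) = −jZ_0/tan(βl)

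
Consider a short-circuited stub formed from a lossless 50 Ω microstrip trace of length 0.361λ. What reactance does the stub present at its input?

βl = 2π × 0.361 = 130°
tan(βl) = -1.19
For a short-circuited stub, Z_in = jZ_0·tan(βl)

X_in ≈ -59.7 Ω (capacitive)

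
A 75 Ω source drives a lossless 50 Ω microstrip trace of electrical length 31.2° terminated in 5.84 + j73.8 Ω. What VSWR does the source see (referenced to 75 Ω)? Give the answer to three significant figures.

tan(βl) = 0.606
Z_in = Z_0·(Z_L + jZ_0·tanβl)/(Z_0 + jZ_L·tanβl) = 491 + j654 Ω
Γ_s = (Z_in − Z_s)/(Z_in + Z_s) = (416 + j654)/(566 + j654), |Γ_s| = 0.896
VSWR = (1 + |Γ_s|)/(1 − |Γ_s|)

VSWR ≈ 18.3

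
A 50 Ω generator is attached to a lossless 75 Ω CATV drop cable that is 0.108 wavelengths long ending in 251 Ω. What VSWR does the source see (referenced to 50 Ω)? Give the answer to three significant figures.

βl = 2π × 0.108 = 38.9°
tan(βl) = 0.806
Z_in = Z_0·(Z_L + jZ_0·tanβl)/(Z_0 + jZ_L·tanβl) = 50 − j74.5 Ω
Γ_s = (Z_in − Z_s)/(Z_in + Z_s) = (0.0116 − j74.5)/(100 − j74.5), |Γ_s| = 0.597
VSWR = (1 + |Γ_s|)/(1 − |Γ_s|)

VSWR ≈ 3.97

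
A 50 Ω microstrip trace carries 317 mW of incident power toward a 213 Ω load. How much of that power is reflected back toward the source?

Γ = (213 − 50)/(213 + 50) = 0.62
|Γ|² = 0.384
P_refl = |Γ|²·P_inc = 122 mW, P_del = (1 − |Γ|²)·P_inc = 195 mW

P_reflected ≈ 122 mW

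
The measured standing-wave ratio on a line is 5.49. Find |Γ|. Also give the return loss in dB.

|Γ| ≈ 0.692; return loss ≈ 3.2 dB

|Γ| = (S − 1)/(S + 1) = (5.49 − 1)/(5.49 + 1) = 4.49/6.49
RL = −20·log₁₀|Γ| = −20·log₁₀(0.692)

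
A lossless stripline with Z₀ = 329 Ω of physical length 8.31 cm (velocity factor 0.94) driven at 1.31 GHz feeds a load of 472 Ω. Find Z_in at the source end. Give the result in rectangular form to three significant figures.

λ = v/f = 0.94·c / 1.31 GHz = 0.215 m
βl = 2π·l/λ = 2π × 0.386 = 139°
tan(βl) = tan(139°) = -0.87
Z_in = Z_0·(Z_L + jZ_0·tanβl)/(Z_0 + jZ_L·tanβl)
     = 329·(472 − j286)/(329 − j411)

Z_in ≈ 324 + j118 Ω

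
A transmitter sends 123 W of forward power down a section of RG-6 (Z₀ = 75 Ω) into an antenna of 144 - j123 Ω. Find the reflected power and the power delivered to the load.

|Γ| = |(69 − j123)/(219 − j123)| = 0.561
|Γ|² = 0.315
P_refl = |Γ|²·P_inc = 38.8 W, P_del = (1 − |Γ|²)·P_inc = 84.2 W

P_reflected ≈ 38.8 W; P_delivered ≈ 84.2 W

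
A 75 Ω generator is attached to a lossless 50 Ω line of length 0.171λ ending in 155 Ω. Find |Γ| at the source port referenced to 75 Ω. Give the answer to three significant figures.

|Γ| ≈ 0.608

βl = 2π × 0.171 = 61.6°
tan(βl) = 1.85
Z_in = Z_0·(Z_L + jZ_0·tanβl)/(Z_0 + jZ_L·tanβl) = 20.2 − j23.5 Ω
Γ_s = (Z_in − Z_s)/(Z_in + Z_s) = (-54.8 − j23.5)/(95.2 − j23.5), |Γ_s| = 0.608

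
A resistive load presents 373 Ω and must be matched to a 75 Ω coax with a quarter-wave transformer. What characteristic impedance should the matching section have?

Z_qwt = √(Z_0·R_L) = √(75 × 373) = √27980

Z_qwt ≈ 167 Ω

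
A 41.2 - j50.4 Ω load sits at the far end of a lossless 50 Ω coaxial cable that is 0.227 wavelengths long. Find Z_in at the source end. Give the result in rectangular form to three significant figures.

βl = 2π × 0.227 = 81.7°
tan(βl) = tan(81.7°) = 6.87
Z_in = Z_0·(Z_L + jZ_0·tanβl)/(Z_0 + jZ_L·tanβl)
     = 50·(41.2 + j293)/(396 + j283)

Z_in ≈ 20.9 + j22 Ω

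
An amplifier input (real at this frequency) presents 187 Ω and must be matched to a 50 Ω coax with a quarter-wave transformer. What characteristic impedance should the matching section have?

Z_qwt = √(Z_0·R_L) = √(50 × 187) = √9350

Z_qwt ≈ 96.7 Ω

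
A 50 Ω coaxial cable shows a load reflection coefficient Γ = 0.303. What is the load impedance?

Z_L = Z_0·(1 + Γ)/(1 − Γ) = 50·(1.3)/(0.697)

Z_L ≈ 93.5 Ω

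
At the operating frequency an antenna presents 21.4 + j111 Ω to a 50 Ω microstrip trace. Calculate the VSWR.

VSWR ≈ 14.2

Γ = (Z_L − Z_0)/(Z_L + Z_0) = (-28.6 + j111)/(71.4 + j111)
|Γ| = 115/132 = 0.868
VSWR = (1 + |Γ|)/(1 − |Γ|) = 1.87/0.132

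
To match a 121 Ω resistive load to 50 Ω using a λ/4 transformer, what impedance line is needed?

Z_qwt ≈ 77.8 Ω

Z_qwt = √(Z_0·R_L) = √(50 × 121) = √6050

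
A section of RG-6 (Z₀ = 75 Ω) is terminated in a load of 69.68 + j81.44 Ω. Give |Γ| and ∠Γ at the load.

Γ ≈ 0.492 ∠ 64.4°

Γ = (Z_L − Z_0)/(Z_L + Z_0) = (-5.32 + j81.44)/(144.7 + j81.44)
|Γ| = 81.6/166 = 0.492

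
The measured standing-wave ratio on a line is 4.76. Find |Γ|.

|Γ| ≈ 0.653

|Γ| = (S − 1)/(S + 1) = (4.76 − 1)/(4.76 + 1) = 3.76/5.76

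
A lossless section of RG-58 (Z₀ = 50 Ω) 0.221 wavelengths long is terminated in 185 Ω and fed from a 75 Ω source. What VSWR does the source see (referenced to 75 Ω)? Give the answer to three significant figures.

VSWR ≈ 5.45

βl = 2π × 0.221 = 79.6°
tan(βl) = 5.43
Z_in = Z_0·(Z_L + jZ_0·tanβl)/(Z_0 + jZ_L·tanβl) = 13.9 − j8.52 Ω
Γ_s = (Z_in − Z_s)/(Z_in + Z_s) = (-61.1 − j8.52)/(88.9 − j8.52), |Γ_s| = 0.69
VSWR = (1 + |Γ_s|)/(1 − |Γ_s|)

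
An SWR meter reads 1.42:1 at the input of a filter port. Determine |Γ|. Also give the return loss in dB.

|Γ| = (S − 1)/(S + 1) = (1.42 − 1)/(1.42 + 1) = 0.42/2.42
RL = −20·log₁₀|Γ| = −20·log₁₀(0.174)

|Γ| ≈ 0.174; return loss ≈ 15.2 dB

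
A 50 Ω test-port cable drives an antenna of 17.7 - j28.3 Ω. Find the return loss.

Γ = (-32.3 − j28.3)/(67.7 − j28.3), |Γ| = 0.585
RL = −20·log₁₀|Γ| = −20·log₁₀(0.585)

RL ≈ 4.65 dB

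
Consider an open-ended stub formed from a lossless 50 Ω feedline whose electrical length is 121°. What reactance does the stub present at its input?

X_in ≈ 30 Ω (inductive)

tan(βl) = -1.66
For an open-ended stub, Z_in = −jZ_0·cot(βl) = −jZ_0/tan(βl)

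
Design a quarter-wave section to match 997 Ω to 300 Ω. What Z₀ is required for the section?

Z_qwt ≈ 547 Ω

Z_qwt = √(Z_0·R_L) = √(300 × 997) = √299100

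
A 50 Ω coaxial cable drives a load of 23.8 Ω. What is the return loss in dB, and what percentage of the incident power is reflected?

RL ≈ 9 dB; 12.6% of incident power reflected

Γ = (23.8 − 50)/(23.8 + 50) = -0.355
RL = −20·log₁₀(0.355) = 9 dB
P_refl/P_inc = |Γ|² = 0.126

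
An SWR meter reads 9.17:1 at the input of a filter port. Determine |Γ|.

|Γ| = (S − 1)/(S + 1) = (9.17 − 1)/(9.17 + 1) = 8.17/10.2

|Γ| ≈ 0.803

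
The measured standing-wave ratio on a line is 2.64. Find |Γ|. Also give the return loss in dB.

|Γ| = (S − 1)/(S + 1) = (2.64 − 1)/(2.64 + 1) = 1.64/3.64
RL = −20·log₁₀|Γ| = −20·log₁₀(0.451)

|Γ| ≈ 0.451; return loss ≈ 6.93 dB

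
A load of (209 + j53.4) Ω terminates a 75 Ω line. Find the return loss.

RL ≈ 6.04 dB

Γ = (134 + j53.4)/(284 + j53.4), |Γ| = 0.499
RL = −20·log₁₀|Γ| = −20·log₁₀(0.499)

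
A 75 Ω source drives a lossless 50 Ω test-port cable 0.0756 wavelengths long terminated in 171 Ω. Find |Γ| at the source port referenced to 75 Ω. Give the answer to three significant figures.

|Γ| ≈ 0.49

βl = 2π × 0.0756 = 27.2°
tan(βl) = 0.514
Z_in = Z_0·(Z_L + jZ_0·tanβl)/(Z_0 + jZ_L·tanβl) = 52.8 − j67.2 Ω
Γ_s = (Z_in − Z_s)/(Z_in + Z_s) = (-22.2 − j67.2)/(128 − j67.2), |Γ_s| = 0.49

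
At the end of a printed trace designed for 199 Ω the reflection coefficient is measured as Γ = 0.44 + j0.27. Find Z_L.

Z_L ≈ 378 + j278 Ω

Z_L = Z_0·(1 + Γ)/(1 − Γ) = 199·(1.44 + j0.27)/(0.56 − j0.27)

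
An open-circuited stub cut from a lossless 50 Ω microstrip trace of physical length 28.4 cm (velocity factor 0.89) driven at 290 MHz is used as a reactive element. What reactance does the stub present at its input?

λ = v/f = 0.89·c / 290 MHz = 0.921 m
βl = 2π·l/λ = 2π × 0.308 = 111°
tan(βl) = -2.6
For an open-circuited stub, Z_in = −jZ_0·cot(βl) = −jZ_0/tan(βl)

X_in ≈ 19.2 Ω (inductive)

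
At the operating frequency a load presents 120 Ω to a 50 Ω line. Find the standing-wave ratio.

For a purely resistive load, VSWR = R_L/Z_0 or Z_0/R_L (whichever > 1) = 120/50

VSWR ≈ 2.4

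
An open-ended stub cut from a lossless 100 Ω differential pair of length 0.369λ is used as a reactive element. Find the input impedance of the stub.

Z_in ≈ +j92.7 Ω

βl = 2π × 0.369 = 133°
tan(βl) = -1.08
For an open-ended stub, Z_in = −jZ_0·cot(βl) = −jZ_0/tan(βl)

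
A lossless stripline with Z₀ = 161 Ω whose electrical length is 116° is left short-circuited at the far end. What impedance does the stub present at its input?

Z_in ≈ −j330 Ω

tan(βl) = -2.05
For a short-circuited stub, Z_in = jZ_0·tan(βl)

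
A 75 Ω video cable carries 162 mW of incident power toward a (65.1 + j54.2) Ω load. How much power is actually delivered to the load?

|Γ| = |(-9.9 + j54.2)/(140.1 + j54.2)| = 0.367
|Γ|² = 0.135
P_refl = |Γ|²·P_inc = 21.8 mW, P_del = (1 − |Γ|²)·P_inc = 140 mW

P_delivered ≈ 140 mW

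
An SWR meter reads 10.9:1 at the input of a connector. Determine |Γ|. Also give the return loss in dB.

|Γ| ≈ 0.832; return loss ≈ 1.6 dB

|Γ| = (S − 1)/(S + 1) = (10.9 − 1)/(10.9 + 1) = 9.9/11.9
RL = −20·log₁₀|Γ| = −20·log₁₀(0.832)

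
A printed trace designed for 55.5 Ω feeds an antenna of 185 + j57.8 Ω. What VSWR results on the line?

Γ = (Z_L − Z_0)/(Z_L + Z_0) = (129.5 + j57.8)/(240.5 + j57.8)
|Γ| = 142/247 = 0.573
VSWR = (1 + |Γ|)/(1 − |Γ|) = 1.57/0.427

VSWR ≈ 3.69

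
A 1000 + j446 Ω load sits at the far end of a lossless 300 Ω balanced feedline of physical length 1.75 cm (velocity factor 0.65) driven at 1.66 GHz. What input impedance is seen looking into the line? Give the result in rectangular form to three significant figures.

λ = v/f = 0.65·c / 1.66 GHz = 0.117 m
βl = 2π·l/λ = 2π × 0.149 = 53.6°
tan(βl) = tan(53.6°) = 1.36
Z_in = Z_0·(Z_L + jZ_0·tanβl)/(Z_0 + jZ_L·tanβl)
     = 300·(1000 + j853)/(-306 + j1360)

Z_in ≈ 132 − j251 Ω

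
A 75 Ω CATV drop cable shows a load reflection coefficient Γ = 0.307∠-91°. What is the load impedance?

Z_L ≈ 61.5 − j41.7 Ω

Z_L = Z_0·(1 + Γ)/(1 − Γ) = 75·(0.995 − j0.307)/(1.01 + j0.307)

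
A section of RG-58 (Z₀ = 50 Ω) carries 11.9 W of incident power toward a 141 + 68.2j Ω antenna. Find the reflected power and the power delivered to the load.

|Γ| = |(91 + j68.2)/(191 + j68.2)| = 0.561
|Γ|² = 0.314
P_refl = |Γ|²·P_inc = 3.74 W, P_del = (1 − |Γ|²)·P_inc = 8.16 W

P_reflected ≈ 3.74 W; P_delivered ≈ 8.16 W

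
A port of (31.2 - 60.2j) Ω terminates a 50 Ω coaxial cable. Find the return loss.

RL ≈ 4.1 dB

Γ = (-18.8 − j60.2)/(81.2 − j60.2), |Γ| = 0.624
RL = −20·log₁₀|Γ| = −20·log₁₀(0.624)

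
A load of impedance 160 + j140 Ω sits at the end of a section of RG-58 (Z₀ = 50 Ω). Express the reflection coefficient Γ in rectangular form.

Γ ≈ 0.67 + j0.22

Γ = (Z_L − Z_0)/(Z_L + Z_0) = (110 + j140)/(210 + j140)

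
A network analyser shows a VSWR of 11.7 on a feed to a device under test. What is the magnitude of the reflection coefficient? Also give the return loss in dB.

|Γ| ≈ 0.843; return loss ≈ 1.49 dB

|Γ| = (S − 1)/(S + 1) = (11.7 − 1)/(11.7 + 1) = 10.7/12.7
RL = −20·log₁₀|Γ| = −20·log₁₀(0.843)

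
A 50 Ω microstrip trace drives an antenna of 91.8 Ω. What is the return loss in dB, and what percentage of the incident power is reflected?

RL ≈ 10.6 dB; 8.69% of incident power reflected

Γ = (91.8 − 50)/(91.8 + 50) = 0.295
RL = −20·log₁₀(0.295) = 10.6 dB
P_refl/P_inc = |Γ|² = 0.0869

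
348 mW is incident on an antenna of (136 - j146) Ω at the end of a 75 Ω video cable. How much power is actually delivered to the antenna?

|Γ| = |(61 − j146)/(211 − j146)| = 0.617
|Γ|² = 0.38
P_refl = |Γ|²·P_inc = 132 mW, P_del = (1 − |Γ|²)·P_inc = 216 mW

P_delivered ≈ 216 mW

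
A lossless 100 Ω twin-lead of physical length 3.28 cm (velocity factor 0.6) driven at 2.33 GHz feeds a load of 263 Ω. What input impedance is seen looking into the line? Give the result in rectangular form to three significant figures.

λ = v/f = 0.6·c / 2.33 GHz = 0.0773 m
βl = 2π·l/λ = 2π × 0.425 = 153°
tan(βl) = tan(153°) = -0.513
Z_in = Z_0·(Z_L + jZ_0·tanβl)/(Z_0 + jZ_L·tanβl)
     = 100·(263 − j51.3)/(100 − j135)

Z_in ≈ 118 + j108 Ω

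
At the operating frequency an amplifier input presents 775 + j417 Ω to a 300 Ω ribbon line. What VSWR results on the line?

VSWR ≈ 3.43

Γ = (Z_L − Z_0)/(Z_L + Z_0) = (475 + j417)/(1075 + j417)
|Γ| = 632/1150 = 0.548
VSWR = (1 + |Γ|)/(1 − |Γ|) = 1.55/0.452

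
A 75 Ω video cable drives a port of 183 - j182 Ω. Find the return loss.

Γ = (108 − j182)/(258 − j182), |Γ| = 0.67
RL = −20·log₁₀|Γ| = −20·log₁₀(0.67)

RL ≈ 3.47 dB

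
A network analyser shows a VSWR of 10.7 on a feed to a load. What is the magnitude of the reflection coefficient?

|Γ| ≈ 0.829

|Γ| = (S − 1)/(S + 1) = (10.7 − 1)/(10.7 + 1) = 9.7/11.7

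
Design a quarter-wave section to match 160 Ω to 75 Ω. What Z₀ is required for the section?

Z_qwt ≈ 110 Ω

Z_qwt = √(Z_0·R_L) = √(75 × 160) = √12000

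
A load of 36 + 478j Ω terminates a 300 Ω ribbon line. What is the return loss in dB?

Γ = (-264 + j478)/(336 + j478), |Γ| = 0.935
RL = −20·log₁₀|Γ| = −20·log₁₀(0.935)

RL ≈ 0.588 dB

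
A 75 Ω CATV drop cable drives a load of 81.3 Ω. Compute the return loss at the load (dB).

Γ = (81.3 − 75)/(81.3 + 75) = 0.0403
RL = −20·log₁₀|Γ| = −20·log₁₀(0.0403)

RL ≈ 27.9 dB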